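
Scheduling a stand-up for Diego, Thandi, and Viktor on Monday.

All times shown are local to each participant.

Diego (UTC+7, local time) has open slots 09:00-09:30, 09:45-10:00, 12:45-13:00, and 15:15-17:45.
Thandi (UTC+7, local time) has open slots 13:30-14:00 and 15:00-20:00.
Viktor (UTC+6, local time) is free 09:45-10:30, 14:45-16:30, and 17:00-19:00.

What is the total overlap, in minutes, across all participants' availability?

Diego → UTC: 02:00–02:30, 02:45–03:00, 05:45–06:00, 08:15–10:45.
Thandi → UTC: 06:30–07:00, 08:00–13:00.
Viktor → UTC: 03:45–04:30, 08:45–10:30, 11:00–13:00.
Diego ∩ Thandi: 08:15–10:45.
Diego ∩ Thandi ∩ Viktor: 08:45–10:30.
Total common minutes: 105.

105 minutes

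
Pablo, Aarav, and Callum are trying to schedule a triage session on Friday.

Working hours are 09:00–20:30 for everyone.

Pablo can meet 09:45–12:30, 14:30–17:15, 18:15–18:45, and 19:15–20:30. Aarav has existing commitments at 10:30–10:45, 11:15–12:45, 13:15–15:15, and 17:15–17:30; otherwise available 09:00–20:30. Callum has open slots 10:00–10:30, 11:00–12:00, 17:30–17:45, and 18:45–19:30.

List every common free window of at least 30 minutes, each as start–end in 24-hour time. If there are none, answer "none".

Aarav free within 09:00–20:30: 09:00–10:30, 10:45–11:15, 12:45–13:15, 15:15–17:15, 17:30–20:30.
Pablo ∩ Aarav: 09:45–10:30, 10:45–11:15, 15:15–17:15, 18:15–18:45, 19:15–20:30.
Pablo ∩ Aarav ∩ Callum: 10:00–10:30, 11:00–11:15, 19:15–19:30.
Windows ≥ 30 min: 10:00–10:30.

10:00–10:30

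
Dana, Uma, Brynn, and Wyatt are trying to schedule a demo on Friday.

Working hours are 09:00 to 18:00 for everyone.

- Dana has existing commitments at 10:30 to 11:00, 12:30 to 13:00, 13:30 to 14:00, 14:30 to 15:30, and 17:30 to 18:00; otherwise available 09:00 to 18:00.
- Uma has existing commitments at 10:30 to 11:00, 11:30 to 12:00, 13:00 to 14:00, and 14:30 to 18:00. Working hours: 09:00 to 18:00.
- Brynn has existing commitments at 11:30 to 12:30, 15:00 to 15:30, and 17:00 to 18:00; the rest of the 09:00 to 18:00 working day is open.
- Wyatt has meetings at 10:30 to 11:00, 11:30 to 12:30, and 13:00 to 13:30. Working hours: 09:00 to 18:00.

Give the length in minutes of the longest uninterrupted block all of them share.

90 minutes

Dana free within 09:00–18:00: 09:00–10:30, 11:00–12:30, 13:00–13:30, 14:00–14:30, 15:30–17:30.
Uma free within 09:00–18:00: 09:00–10:30, 11:00–11:30, 12:00–13:00, 14:00–14:30.
Brynn free within 09:00–18:00: 09:00–11:30, 12:30–15:00, 15:30–17:00.
Wyatt free within 09:00–18:00: 09:00–10:30, 11:00–11:30, 12:30–13:00, 13:30–18:00.
Dana ∩ Uma: 09:00–10:30, 11:00–11:30, 12:00–12:30, 14:00–14:30.
Dana ∩ Uma ∩ Brynn: 09:00–10:30, 11:00–11:30, 14:00–14:30.
Dana ∩ Uma ∩ Brynn ∩ Wyatt: 09:00–10:30, 11:00–11:30, 14:00–14:30.
Common window lengths: 90, 30, 30 min; longest is 90.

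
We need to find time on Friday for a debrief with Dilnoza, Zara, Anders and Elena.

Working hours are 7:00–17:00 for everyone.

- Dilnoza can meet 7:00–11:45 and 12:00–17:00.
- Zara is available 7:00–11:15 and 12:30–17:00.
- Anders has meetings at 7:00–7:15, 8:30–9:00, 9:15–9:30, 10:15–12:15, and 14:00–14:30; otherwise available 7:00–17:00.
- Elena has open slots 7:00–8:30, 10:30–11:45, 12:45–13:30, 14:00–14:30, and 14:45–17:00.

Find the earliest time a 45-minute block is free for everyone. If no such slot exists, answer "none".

07:15

Anders free within 07:00–17:00: 07:15–08:30, 09:00–09:15, 09:30–10:15, 12:15–14:00, 14:30–17:00.
Dilnoza ∩ Zara: 07:00–11:15, 12:30–17:00.
Dilnoza ∩ Zara ∩ Anders: 07:15–08:30, 09:00–09:15, 09:30–10:15, 12:30–14:00, 14:30–17:00.
Dilnoza ∩ Zara ∩ Anders ∩ Elena: 07:15–08:30, 12:45–13:30, 14:45–17:00.
Windows ≥ 45 min: 07:15–08:30, 12:45–13:30, 14:45–17:00.
Earliest such window starts at 07:15.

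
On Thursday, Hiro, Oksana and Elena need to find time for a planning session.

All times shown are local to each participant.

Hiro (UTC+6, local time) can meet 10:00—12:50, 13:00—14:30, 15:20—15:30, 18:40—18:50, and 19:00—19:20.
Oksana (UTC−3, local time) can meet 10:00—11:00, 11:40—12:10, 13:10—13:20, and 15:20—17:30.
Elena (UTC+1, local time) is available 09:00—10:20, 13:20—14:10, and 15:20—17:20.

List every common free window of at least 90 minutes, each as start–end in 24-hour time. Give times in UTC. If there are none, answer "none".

Hiro → UTC: 04:00–06:50, 07:00–08:30, 09:20–09:30, 12:40–12:50, 13:00–13:20.
Oksana → UTC: 13:00–14:00, 14:40–15:10, 16:10–16:20, 18:20–20:30.
Elena → UTC: 08:00–09:20, 12:20–13:10, 14:20–16:20.
Hiro ∩ Oksana: 13:00–13:20.
Hiro ∩ Oksana ∩ Elena: 13:00–13:10.
Windows ≥ 90 min: (none).

none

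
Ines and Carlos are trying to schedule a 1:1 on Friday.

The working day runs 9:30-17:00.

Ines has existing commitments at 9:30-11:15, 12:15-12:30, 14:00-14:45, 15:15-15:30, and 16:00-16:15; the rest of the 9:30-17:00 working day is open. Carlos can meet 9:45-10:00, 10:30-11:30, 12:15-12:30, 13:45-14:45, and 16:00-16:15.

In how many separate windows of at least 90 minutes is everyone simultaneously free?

0

Ines free within 09:30–17:00: 11:15–12:15, 12:30–14:00, 14:45–15:15, 15:30–16:00, 16:15–17:00.
Ines ∩ Carlos: 11:15–11:30, 13:45–14:00.
Windows ≥ 90 min: (none).
That's 0 windows.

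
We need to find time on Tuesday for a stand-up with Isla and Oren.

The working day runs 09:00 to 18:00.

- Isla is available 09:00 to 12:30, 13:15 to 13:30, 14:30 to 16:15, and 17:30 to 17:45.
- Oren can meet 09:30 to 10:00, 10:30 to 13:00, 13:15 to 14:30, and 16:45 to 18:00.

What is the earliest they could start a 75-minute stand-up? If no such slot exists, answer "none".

Isla ∩ Oren: 09:30–10:00, 10:30–12:30, 13:15–13:30, 17:30–17:45.
Windows ≥ 75 min: 10:30–12:30.
Earliest such window starts at 10:30.

10:30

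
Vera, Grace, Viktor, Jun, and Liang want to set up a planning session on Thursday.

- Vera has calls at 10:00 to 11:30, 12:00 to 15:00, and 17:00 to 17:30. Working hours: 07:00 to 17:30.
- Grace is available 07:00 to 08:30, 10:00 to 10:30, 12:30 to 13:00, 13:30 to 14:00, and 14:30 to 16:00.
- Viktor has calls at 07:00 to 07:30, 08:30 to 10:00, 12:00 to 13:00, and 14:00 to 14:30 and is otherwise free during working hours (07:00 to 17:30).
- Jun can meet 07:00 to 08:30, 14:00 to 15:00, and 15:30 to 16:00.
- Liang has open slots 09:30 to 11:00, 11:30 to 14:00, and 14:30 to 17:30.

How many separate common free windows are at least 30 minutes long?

Vera free within 07:00–17:30: 07:00–10:00, 11:30–12:00, 15:00–17:00.
Viktor free within 07:00–17:30: 07:30–08:30, 10:00–12:00, 13:00–14:00, 14:30–17:30.
Vera ∩ Grace: 07:00–08:30, 15:00–16:00.
Vera ∩ Grace ∩ Viktor: 07:30–08:30, 15:00–16:00.
Vera ∩ Grace ∩ Viktor ∩ Jun: 07:30–08:30, 15:30–16:00.
Vera ∩ Grace ∩ Viktor ∩ Jun ∩ Liang: 15:30–16:00.
Windows ≥ 30 min: 15:30–16:00.
That's 1 window.

1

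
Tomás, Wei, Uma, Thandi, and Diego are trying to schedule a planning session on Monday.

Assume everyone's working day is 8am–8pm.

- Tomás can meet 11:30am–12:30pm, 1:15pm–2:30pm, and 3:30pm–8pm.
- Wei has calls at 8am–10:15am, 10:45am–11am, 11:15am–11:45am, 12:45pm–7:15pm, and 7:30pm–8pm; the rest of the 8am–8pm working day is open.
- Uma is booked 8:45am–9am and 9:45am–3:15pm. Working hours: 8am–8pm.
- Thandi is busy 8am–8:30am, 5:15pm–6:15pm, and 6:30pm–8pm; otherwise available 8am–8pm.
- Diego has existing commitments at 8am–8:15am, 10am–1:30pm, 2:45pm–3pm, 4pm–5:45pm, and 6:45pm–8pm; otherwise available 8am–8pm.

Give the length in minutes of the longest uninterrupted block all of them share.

Wei free within 08:00–20:00: 10:15–10:45, 11:00–11:15, 11:45–12:45, 19:15–19:30.
Uma free within 08:00–20:00: 08:00–08:45, 09:00–09:45, 15:15–20:00.
Thandi free within 08:00–20:00: 08:30–17:15, 18:15–18:30.
Diego free within 08:00–20:00: 08:15–10:00, 13:30–14:45, 15:00–16:00, 17:45–18:45.
Tomás ∩ Wei: 11:45–12:30, 19:15–19:30.
Tomás ∩ Wei ∩ Uma: 19:15–19:30.
Tomás ∩ Wei ∩ Uma ∩ Thandi: (none).
Tomás ∩ Wei ∩ Uma ∩ Thandi ∩ Diego: (none).
No common window.

0 minutes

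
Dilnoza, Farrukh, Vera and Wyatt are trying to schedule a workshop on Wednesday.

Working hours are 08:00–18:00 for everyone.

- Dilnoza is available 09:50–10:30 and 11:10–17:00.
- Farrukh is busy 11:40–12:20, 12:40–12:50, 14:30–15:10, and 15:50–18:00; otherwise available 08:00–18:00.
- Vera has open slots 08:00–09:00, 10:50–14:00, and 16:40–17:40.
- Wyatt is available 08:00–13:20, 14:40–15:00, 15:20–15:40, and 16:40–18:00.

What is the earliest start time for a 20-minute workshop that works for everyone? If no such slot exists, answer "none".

11:10

Farrukh free within 08:00–18:00: 08:00–11:40, 12:20–12:40, 12:50–14:30, 15:10–15:50.
Dilnoza ∩ Farrukh: 09:50–10:30, 11:10–11:40, 12:20–12:40, 12:50–14:30, 15:10–15:50.
Dilnoza ∩ Farrukh ∩ Vera: 11:10–11:40, 12:20–12:40, 12:50–14:00.
Dilnoza ∩ Farrukh ∩ Vera ∩ Wyatt: 11:10–11:40, 12:20–12:40, 12:50–13:20.
Windows ≥ 20 min: 11:10–11:40, 12:20–12:40, 12:50–13:20.
Earliest such window starts at 11:10.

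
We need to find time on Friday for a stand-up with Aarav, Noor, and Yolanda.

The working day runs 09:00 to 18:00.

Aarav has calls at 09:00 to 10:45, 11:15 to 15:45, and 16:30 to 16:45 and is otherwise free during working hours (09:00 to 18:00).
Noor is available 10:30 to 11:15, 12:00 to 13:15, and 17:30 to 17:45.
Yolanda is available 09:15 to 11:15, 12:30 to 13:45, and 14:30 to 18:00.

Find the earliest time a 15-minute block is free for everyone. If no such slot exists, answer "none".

Aarav free within 09:00–18:00: 10:45–11:15, 15:45–16:30, 16:45–18:00.
Aarav ∩ Noor: 10:45–11:15, 17:30–17:45.
Aarav ∩ Noor ∩ Yolanda: 10:45–11:15, 17:30–17:45.
Windows ≥ 15 min: 10:45–11:15, 17:30–17:45.
Earliest such window starts at 10:45.

10:45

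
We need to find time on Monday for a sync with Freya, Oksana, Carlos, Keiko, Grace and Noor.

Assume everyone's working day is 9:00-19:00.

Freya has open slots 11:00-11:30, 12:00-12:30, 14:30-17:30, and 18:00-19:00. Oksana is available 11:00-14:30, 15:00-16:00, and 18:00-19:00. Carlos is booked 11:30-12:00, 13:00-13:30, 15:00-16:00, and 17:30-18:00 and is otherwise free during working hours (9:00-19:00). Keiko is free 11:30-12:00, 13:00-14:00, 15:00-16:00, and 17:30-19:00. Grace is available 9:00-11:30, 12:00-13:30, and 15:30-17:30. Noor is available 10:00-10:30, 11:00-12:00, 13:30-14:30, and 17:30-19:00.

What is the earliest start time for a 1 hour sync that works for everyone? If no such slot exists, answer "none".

Carlos free within 09:00–19:00: 09:00–11:30, 12:00–13:00, 13:30–15:00, 16:00–17:30, 18:00–19:00.
Freya ∩ Oksana: 11:00–11:30, 12:00–12:30, 15:00–16:00, 18:00–19:00.
Freya ∩ Oksana ∩ Carlos: 11:00–11:30, 12:00–12:30, 18:00–19:00.
Freya ∩ Oksana ∩ Carlos ∩ Keiko: 18:00–19:00.
Freya ∩ Oksana ∩ Carlos ∩ Keiko ∩ Grace: (none).
Freya ∩ Oksana ∩ Carlos ∩ Keiko ∩ Grace ∩ Noor: (none).
Windows ≥ 60 min: (none).

none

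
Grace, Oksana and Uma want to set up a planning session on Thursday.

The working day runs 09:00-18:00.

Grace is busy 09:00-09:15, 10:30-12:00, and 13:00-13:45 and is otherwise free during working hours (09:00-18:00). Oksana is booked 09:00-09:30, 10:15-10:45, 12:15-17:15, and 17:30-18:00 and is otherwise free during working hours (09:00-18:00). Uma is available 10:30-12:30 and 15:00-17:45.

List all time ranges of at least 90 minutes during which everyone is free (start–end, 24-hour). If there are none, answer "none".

none

Grace free within 09:00–18:00: 09:15–10:30, 12:00–13:00, 13:45–18:00.
Oksana free within 09:00–18:00: 09:30–10:15, 10:45–12:15, 17:15–17:30.
Grace ∩ Oksana: 09:30–10:15, 12:00–12:15, 17:15–17:30.
Grace ∩ Oksana ∩ Uma: 12:00–12:15, 17:15–17:30.
Windows ≥ 90 min: (none).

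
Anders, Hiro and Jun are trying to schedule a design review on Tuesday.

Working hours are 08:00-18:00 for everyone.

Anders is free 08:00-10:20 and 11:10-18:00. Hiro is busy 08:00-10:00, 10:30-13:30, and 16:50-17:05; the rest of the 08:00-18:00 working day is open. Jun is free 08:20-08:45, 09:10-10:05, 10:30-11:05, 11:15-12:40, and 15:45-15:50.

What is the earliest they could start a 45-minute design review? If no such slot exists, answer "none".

none

Hiro free within 08:00–18:00: 10:00–10:30, 13:30–16:50, 17:05–18:00.
Anders ∩ Hiro: 10:00–10:20, 13:30–16:50, 17:05–18:00.
Anders ∩ Hiro ∩ Jun: 10:00–10:05, 15:45–15:50.
Windows ≥ 45 min: (none).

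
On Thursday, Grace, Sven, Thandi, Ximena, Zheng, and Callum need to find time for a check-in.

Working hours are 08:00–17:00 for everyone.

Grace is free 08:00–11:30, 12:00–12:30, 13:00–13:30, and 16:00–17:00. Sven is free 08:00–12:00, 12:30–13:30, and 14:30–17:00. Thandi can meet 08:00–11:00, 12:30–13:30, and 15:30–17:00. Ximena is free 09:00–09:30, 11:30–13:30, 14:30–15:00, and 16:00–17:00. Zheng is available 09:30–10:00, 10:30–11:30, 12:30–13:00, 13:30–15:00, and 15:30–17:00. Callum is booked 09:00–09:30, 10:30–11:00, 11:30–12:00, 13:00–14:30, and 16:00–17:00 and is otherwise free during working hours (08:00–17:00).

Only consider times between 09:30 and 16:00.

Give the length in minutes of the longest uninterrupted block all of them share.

Callum free within 08:00–17:00: 08:00–09:00, 09:30–10:30, 11:00–11:30, 12:00–13:00, 14:30–16:00.
Grace ∩ Sven: 08:00–11:30, 13:00–13:30, 16:00–17:00.
Grace ∩ Sven ∩ Thandi: 08:00–11:00, 13:00–13:30, 16:00–17:00.
Grace ∩ Sven ∩ Thandi ∩ Ximena: 09:00–09:30, 13:00–13:30, 16:00–17:00.
Grace ∩ Sven ∩ Thandi ∩ Ximena ∩ Zheng: 16:00–17:00.
Grace ∩ Sven ∩ Thandi ∩ Ximena ∩ Zheng ∩ Callum: (none).
Restricted to 09:30–16:00: (none).
No common window.

0 minutes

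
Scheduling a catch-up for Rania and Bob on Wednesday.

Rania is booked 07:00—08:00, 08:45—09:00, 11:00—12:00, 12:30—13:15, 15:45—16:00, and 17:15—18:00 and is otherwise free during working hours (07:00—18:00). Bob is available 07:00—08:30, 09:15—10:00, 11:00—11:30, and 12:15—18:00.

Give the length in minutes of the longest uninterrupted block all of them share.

150 minutes

Rania free within 07:00–18:00: 08:00–08:45, 09:00–11:00, 12:00–12:30, 13:15–15:45, 16:00–17:15.
Rania ∩ Bob: 08:00–08:30, 09:15–10:00, 12:15–12:30, 13:15–15:45, 16:00–17:15.
Common window lengths: 30, 45, 15, 150, 75 min; longest is 150.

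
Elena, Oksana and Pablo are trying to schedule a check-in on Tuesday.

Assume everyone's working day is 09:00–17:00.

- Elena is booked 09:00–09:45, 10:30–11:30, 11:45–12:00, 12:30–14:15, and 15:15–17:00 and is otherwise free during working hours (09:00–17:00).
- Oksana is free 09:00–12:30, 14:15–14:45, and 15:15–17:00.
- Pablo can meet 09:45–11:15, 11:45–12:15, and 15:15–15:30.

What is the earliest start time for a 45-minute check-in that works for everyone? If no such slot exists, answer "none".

Elena free within 09:00–17:00: 09:45–10:30, 11:30–11:45, 12:00–12:30, 14:15–15:15.
Elena ∩ Oksana: 09:45–10:30, 11:30–11:45, 12:00–12:30, 14:15–14:45.
Elena ∩ Oksana ∩ Pablo: 09:45–10:30, 12:00–12:15.
Windows ≥ 45 min: 09:45–10:30.
Earliest such window starts at 09:45.

09:45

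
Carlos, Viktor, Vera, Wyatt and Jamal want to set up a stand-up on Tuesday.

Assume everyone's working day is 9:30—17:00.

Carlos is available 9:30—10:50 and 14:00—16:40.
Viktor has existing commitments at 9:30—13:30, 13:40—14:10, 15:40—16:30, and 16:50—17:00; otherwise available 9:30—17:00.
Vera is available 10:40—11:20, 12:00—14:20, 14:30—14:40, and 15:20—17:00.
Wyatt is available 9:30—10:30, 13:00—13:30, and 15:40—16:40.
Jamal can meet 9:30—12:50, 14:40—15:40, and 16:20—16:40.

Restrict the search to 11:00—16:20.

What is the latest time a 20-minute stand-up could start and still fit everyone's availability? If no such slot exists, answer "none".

Viktor free within 09:30–17:00: 13:30–13:40, 14:10–15:40, 16:30–16:50.
Carlos ∩ Viktor: 14:10–15:40, 16:30–16:40.
Carlos ∩ Viktor ∩ Vera: 14:10–14:20, 14:30–14:40, 15:20–15:40, 16:30–16:40.
Carlos ∩ Viktor ∩ Vera ∩ Wyatt: 16:30–16:40.
Carlos ∩ Viktor ∩ Vera ∩ Wyatt ∩ Jamal: 16:30–16:40.
Restricted to 11:00–16:20: (none).
Windows ≥ 20 min: (none).

none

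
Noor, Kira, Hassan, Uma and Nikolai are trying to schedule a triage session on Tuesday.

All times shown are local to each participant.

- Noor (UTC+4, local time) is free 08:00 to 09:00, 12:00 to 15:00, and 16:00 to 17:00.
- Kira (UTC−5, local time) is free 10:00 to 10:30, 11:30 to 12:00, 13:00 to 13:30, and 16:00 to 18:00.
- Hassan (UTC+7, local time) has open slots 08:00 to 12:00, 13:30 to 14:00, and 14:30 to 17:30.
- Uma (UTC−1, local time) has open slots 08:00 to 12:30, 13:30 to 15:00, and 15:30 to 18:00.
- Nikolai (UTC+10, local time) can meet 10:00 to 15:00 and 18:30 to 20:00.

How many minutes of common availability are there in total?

0 minutes

Noor → UTC: 04:00–05:00, 08:00–11:00, 12:00–13:00.
Kira → UTC: 15:00–15:30, 16:30–17:00, 18:00–18:30, 21:00–23:00.
Hassan → UTC: 01:00–05:00, 06:30–07:00, 07:30–10:30.
Uma → UTC: 09:00–13:30, 14:30–16:00, 16:30–19:00.
Nikolai → UTC: 00:00–05:00, 08:30–10:00.
Noor ∩ Kira: (none).
Noor ∩ Kira ∩ Hassan: (none).
Noor ∩ Kira ∩ Hassan ∩ Uma: (none).
Noor ∩ Kira ∩ Hassan ∩ Uma ∩ Nikolai: (none).
Total common minutes: 0.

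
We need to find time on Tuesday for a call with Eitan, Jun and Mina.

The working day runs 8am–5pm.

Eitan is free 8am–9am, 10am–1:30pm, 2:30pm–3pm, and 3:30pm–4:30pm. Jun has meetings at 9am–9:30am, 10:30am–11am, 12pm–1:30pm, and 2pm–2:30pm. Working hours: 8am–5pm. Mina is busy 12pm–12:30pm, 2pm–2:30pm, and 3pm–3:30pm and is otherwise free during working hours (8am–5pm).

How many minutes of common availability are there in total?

Jun free within 08:00–17:00: 08:00–09:00, 09:30–10:30, 11:00–12:00, 13:30–14:00, 14:30–17:00.
Mina free within 08:00–17:00: 08:00–12:00, 12:30–14:00, 14:30–15:00, 15:30–17:00.
Eitan ∩ Jun: 08:00–09:00, 10:00–10:30, 11:00–12:00, 14:30–15:00, 15:30–16:30.
Eitan ∩ Jun ∩ Mina: 08:00–09:00, 10:00–10:30, 11:00–12:00, 14:30–15:00, 15:30–16:30.
Total common minutes: 60 + 30 + 60 + 30 + 60 = 240.

240 minutes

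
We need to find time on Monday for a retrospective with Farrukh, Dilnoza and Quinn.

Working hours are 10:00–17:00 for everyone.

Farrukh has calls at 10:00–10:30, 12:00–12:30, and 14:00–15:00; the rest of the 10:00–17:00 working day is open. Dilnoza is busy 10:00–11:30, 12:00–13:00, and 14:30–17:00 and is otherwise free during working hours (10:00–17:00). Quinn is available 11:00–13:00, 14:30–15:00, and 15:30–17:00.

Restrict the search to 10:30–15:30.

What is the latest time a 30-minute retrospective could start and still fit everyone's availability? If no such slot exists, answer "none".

11:30

Farrukh free within 10:00–17:00: 10:30–12:00, 12:30–14:00, 15:00–17:00.
Dilnoza free within 10:00–17:00: 11:30–12:00, 13:00–14:30.
Farrukh ∩ Dilnoza: 11:30–12:00, 13:00–14:00.
Farrukh ∩ Dilnoza ∩ Quinn: 11:30–12:00.
Restricted to 10:30–15:30: 11:30–12:00.
Windows ≥ 30 min: 11:30–12:00.
Latest start in the last window 11:30–12:00 is 12:00 − 30 min = 11:30.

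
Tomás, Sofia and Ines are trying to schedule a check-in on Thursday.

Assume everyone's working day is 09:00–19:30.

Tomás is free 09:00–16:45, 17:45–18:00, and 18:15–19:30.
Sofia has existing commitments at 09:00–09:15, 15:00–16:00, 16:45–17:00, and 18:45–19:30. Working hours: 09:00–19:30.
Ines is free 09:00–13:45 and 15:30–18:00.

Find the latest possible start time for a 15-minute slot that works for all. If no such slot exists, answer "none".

Sofia free within 09:00–19:30: 09:15–15:00, 16:00–16:45, 17:00–18:45.
Tomás ∩ Sofia: 09:15–15:00, 16:00–16:45, 17:45–18:00, 18:15–18:45.
Tomás ∩ Sofia ∩ Ines: 09:15–13:45, 16:00–16:45, 17:45–18:00.
Windows ≥ 15 min: 09:15–13:45, 16:00–16:45, 17:45–18:00.
Latest start in the last window 17:45–18:00 is 18:00 − 15 min = 17:45.

17:45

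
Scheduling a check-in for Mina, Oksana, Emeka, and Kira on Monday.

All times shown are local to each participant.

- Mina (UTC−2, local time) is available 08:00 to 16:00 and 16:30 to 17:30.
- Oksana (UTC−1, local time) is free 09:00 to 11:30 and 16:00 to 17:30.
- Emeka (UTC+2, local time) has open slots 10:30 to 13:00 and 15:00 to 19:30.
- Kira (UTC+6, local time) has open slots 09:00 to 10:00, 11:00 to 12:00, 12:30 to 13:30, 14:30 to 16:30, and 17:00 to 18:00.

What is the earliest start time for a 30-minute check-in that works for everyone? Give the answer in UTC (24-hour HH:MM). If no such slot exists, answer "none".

10:00

Mina → UTC: 10:00–18:00, 18:30–19:30.
Oksana → UTC: 10:00–12:30, 17:00–18:30.
Emeka → UTC: 08:30–11:00, 13:00–17:30.
Kira → UTC: 03:00–04:00, 05:00–06:00, 06:30–07:30, 08:30–10:30, 11:00–12:00.
Mina ∩ Oksana: 10:00–12:30, 17:00–18:00.
Mina ∩ Oksana ∩ Emeka: 10:00–11:00, 17:00–17:30.
Mina ∩ Oksana ∩ Emeka ∩ Kira: 10:00–10:30.
Windows ≥ 30 min: 10:00–10:30.
Earliest such window starts at 10:00.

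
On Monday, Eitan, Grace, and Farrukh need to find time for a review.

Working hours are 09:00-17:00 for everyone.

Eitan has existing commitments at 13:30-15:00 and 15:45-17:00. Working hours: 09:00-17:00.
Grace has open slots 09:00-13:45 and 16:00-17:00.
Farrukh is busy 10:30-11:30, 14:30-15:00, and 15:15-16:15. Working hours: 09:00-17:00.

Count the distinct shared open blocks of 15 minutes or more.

Eitan free within 09:00–17:00: 09:00–13:30, 15:00–15:45.
Farrukh free within 09:00–17:00: 09:00–10:30, 11:30–14:30, 15:00–15:15, 16:15–17:00.
Eitan ∩ Grace: 09:00–13:30.
Eitan ∩ Grace ∩ Farrukh: 09:00–10:30, 11:30–13:30.
Windows ≥ 15 min: 09:00–10:30, 11:30–13:30.
That's 2 windows.

2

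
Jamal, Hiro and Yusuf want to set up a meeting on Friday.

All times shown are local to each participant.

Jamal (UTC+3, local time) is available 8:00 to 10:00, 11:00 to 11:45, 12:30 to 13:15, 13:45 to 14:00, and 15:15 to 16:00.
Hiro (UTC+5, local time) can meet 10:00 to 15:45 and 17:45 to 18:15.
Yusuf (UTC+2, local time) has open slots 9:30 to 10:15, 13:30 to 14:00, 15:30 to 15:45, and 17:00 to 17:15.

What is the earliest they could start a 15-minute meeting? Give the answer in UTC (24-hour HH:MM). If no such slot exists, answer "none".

08:00

Jamal → UTC: 05:00–07:00, 08:00–08:45, 09:30–10:15, 10:45–11:00, 12:15–13:00.
Hiro → UTC: 05:00–10:45, 12:45–13:15.
Yusuf → UTC: 07:30–08:15, 11:30–12:00, 13:30–13:45, 15:00–15:15.
Jamal ∩ Hiro: 05:00–07:00, 08:00–08:45, 09:30–10:15, 12:45–13:00.
Jamal ∩ Hiro ∩ Yusuf: 08:00–08:15.
Windows ≥ 15 min: 08:00–08:15.
Earliest such window starts at 08:00.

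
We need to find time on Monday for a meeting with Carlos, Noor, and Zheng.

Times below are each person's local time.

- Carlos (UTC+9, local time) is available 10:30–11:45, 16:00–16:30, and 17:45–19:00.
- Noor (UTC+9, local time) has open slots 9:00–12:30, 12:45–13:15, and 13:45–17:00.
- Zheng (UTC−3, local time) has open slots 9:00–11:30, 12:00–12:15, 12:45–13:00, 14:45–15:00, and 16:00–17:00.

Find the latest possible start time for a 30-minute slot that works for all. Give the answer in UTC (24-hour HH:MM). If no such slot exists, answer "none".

none

Carlos → UTC: 01:30–02:45, 07:00–07:30, 08:45–10:00.
Noor → UTC: 00:00–03:30, 03:45–04:15, 04:45–08:00.
Zheng → UTC: 12:00–14:30, 15:00–15:15, 15:45–16:00, 17:45–18:00, 19:00–20:00.
Carlos ∩ Noor: 01:30–02:45, 07:00–07:30.
Carlos ∩ Noor ∩ Zheng: (none).
Windows ≥ 30 min: (none).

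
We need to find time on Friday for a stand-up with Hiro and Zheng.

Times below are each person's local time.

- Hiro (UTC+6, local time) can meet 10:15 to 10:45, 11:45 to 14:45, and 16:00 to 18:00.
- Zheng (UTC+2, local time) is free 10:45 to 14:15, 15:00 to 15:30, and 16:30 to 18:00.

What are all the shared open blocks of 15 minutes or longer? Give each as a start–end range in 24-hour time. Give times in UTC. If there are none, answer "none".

Hiro → UTC: 04:15–04:45, 05:45–08:45, 10:00–12:00.
Zheng → UTC: 08:45–12:15, 13:00–13:30, 14:30–16:00.
Hiro ∩ Zheng: 10:00–12:00.
Windows ≥ 15 min: 10:00–12:00.

10:00–12:00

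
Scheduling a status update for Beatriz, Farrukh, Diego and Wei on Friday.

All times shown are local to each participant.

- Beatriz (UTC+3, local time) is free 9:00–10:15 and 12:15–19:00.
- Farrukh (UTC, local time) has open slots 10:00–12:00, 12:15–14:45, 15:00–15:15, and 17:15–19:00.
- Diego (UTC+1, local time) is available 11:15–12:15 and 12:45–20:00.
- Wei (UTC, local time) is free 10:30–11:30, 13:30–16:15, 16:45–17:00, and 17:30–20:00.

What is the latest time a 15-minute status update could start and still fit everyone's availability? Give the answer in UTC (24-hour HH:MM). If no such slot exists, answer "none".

Beatriz → UTC: 06:00–07:15, 09:15–16:00.
Farrukh → UTC: 10:00–12:00, 12:15–14:45, 15:00–15:15, 17:15–19:00.
Diego → UTC: 10:15–11:15, 11:45–19:00.
Wei → UTC: 10:30–11:30, 13:30–16:15, 16:45–17:00, 17:30–20:00.
Beatriz ∩ Farrukh: 10:00–12:00, 12:15–14:45, 15:00–15:15.
Beatriz ∩ Farrukh ∩ Diego: 10:15–11:15, 11:45–12:00, 12:15–14:45, 15:00–15:15.
Beatriz ∩ Farrukh ∩ Diego ∩ Wei: 10:30–11:15, 13:30–14:45, 15:00–15:15.
Windows ≥ 15 min: 10:30–11:15, 13:30–14:45, 15:00–15:15.
Latest start in the last window 15:00–15:15 is 15:15 − 15 min = 15:00.

15:00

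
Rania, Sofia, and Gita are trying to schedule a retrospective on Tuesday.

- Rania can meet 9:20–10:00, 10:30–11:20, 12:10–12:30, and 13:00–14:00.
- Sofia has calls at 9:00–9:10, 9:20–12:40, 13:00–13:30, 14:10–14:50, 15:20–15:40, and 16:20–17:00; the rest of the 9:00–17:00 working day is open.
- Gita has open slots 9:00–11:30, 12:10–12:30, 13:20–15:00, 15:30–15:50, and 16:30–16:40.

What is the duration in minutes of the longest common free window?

Sofia free within 09:00–17:00: 09:10–09:20, 12:40–13:00, 13:30–14:10, 14:50–15:20, 15:40–16:20.
Rania ∩ Sofia: 13:30–14:00.
Rania ∩ Sofia ∩ Gita: 13:30–14:00.
Single common window of 30 minutes.

30 minutes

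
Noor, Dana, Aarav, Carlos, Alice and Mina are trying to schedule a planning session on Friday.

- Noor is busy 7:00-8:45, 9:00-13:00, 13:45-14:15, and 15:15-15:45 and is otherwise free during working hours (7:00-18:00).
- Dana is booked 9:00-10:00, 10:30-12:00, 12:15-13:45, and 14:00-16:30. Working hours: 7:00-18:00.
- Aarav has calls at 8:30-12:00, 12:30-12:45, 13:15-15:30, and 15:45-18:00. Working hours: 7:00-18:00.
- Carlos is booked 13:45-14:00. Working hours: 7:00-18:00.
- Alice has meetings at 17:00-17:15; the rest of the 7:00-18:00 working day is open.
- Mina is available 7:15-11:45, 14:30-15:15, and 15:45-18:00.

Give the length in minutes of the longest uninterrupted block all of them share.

Noor free within 07:00–18:00: 08:45–09:00, 13:00–13:45, 14:15–15:15, 15:45–18:00.
Dana free within 07:00–18:00: 07:00–09:00, 10:00–10:30, 12:00–12:15, 13:45–14:00, 16:30–18:00.
Aarav free within 07:00–18:00: 07:00–08:30, 12:00–12:30, 12:45–13:15, 15:30–15:45.
Carlos free within 07:00–18:00: 07:00–13:45, 14:00–18:00.
Alice free within 07:00–18:00: 07:00–17:00, 17:15–18:00.
Noor ∩ Dana: 08:45–09:00, 16:30–18:00.
Noor ∩ Dana ∩ Aarav: (none).
Noor ∩ Dana ∩ Aarav ∩ Carlos: (none).
Noor ∩ Dana ∩ Aarav ∩ Carlos ∩ Alice: (none).
Noor ∩ Dana ∩ Aarav ∩ Carlos ∩ Alice ∩ Mina: (none).
No common window.

0 minutes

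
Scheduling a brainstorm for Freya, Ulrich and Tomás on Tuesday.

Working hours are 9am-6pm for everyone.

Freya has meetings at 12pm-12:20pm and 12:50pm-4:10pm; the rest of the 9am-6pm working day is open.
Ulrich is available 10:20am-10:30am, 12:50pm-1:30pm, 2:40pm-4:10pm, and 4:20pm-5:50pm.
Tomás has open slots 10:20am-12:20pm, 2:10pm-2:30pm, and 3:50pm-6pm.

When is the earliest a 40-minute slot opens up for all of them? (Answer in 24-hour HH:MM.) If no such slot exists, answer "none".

16:20

Freya free within 09:00–18:00: 09:00–12:00, 12:20–12:50, 16:10–18:00.
Freya ∩ Ulrich: 10:20–10:30, 16:20–17:50.
Freya ∩ Ulrich ∩ Tomás: 10:20–10:30, 16:20–17:50.
Windows ≥ 40 min: 16:20–17:50.
Earliest such window starts at 16:20.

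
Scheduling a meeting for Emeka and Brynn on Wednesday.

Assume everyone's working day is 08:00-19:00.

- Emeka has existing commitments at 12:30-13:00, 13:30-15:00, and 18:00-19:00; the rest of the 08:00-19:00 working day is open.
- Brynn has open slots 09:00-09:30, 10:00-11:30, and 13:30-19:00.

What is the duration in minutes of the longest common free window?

Emeka free within 08:00–19:00: 08:00–12:30, 13:00–13:30, 15:00–18:00.
Emeka ∩ Brynn: 09:00–09:30, 10:00–11:30, 15:00–18:00.
Common window lengths: 30, 90, 180 min; longest is 180.

180 minutes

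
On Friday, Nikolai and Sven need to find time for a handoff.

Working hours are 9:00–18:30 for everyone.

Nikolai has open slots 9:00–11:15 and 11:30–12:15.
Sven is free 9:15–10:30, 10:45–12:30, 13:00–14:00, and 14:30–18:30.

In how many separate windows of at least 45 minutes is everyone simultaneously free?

2

Nikolai ∩ Sven: 09:15–10:30, 10:45–11:15, 11:30–12:15.
Windows ≥ 45 min: 09:15–10:30, 11:30–12:15.
That's 2 windows.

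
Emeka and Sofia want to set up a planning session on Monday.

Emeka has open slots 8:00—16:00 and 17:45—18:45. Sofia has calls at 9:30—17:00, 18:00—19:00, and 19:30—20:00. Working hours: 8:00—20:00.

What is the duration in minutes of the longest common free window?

Sofia free within 08:00–20:00: 08:00–09:30, 17:00–18:00, 19:00–19:30.
Emeka ∩ Sofia: 08:00–09:30, 17:45–18:00.
Common window lengths: 90, 15 min; longest is 90.

90 minutes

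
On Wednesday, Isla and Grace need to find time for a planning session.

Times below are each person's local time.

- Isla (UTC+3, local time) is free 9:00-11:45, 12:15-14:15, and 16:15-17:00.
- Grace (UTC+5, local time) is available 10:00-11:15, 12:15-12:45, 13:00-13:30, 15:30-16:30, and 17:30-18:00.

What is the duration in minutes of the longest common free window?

Isla → UTC: 06:00–08:45, 09:15–11:15, 13:15–14:00.
Grace → UTC: 05:00–06:15, 07:15–07:45, 08:00–08:30, 10:30–11:30, 12:30–13:00.
Isla ∩ Grace: 06:00–06:15, 07:15–07:45, 08:00–08:30, 10:30–11:15.
Common window lengths: 15, 30, 30, 45 min; longest is 45.

45 minutes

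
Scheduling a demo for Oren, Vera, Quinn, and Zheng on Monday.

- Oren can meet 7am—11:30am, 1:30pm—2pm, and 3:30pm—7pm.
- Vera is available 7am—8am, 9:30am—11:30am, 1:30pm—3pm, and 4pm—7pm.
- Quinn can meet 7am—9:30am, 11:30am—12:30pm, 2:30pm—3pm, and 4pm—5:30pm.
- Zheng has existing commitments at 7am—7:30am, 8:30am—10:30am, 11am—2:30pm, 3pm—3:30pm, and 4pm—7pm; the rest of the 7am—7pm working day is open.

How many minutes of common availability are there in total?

Zheng free within 07:00–19:00: 07:30–08:30, 10:30–11:00, 14:30–15:00, 15:30–16:00.
Oren ∩ Vera: 07:00–08:00, 09:30–11:30, 13:30–14:00, 16:00–19:00.
Oren ∩ Vera ∩ Quinn: 07:00–08:00, 16:00–17:30.
Oren ∩ Vera ∩ Quinn ∩ Zheng: 07:30–08:00.
Total common minutes: 30.

30 minutes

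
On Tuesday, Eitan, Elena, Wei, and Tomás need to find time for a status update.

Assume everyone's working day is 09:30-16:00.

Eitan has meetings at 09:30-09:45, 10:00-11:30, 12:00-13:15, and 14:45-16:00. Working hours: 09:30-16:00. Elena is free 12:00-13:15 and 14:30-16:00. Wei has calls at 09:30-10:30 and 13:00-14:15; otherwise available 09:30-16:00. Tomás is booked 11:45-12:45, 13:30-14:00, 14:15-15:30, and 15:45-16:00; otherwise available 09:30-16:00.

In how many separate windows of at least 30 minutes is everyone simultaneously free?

0

Eitan free within 09:30–16:00: 09:45–10:00, 11:30–12:00, 13:15–14:45.
Wei free within 09:30–16:00: 10:30–13:00, 14:15–16:00.
Tomás free within 09:30–16:00: 09:30–11:45, 12:45–13:30, 14:00–14:15, 15:30–15:45.
Eitan ∩ Elena: 14:30–14:45.
Eitan ∩ Elena ∩ Wei: 14:30–14:45.
Eitan ∩ Elena ∩ Wei ∩ Tomás: (none).
Windows ≥ 30 min: (none).
That's 0 windows.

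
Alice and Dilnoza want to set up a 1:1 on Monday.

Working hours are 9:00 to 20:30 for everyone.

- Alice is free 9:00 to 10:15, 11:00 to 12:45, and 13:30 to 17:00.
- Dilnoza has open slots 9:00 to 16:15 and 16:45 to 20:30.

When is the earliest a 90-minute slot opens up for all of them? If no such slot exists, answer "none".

Alice ∩ Dilnoza: 09:00–10:15, 11:00–12:45, 13:30–16:15, 16:45–17:00.
Windows ≥ 90 min: 11:00–12:45, 13:30–16:15.
Earliest such window starts at 11:00.

11:00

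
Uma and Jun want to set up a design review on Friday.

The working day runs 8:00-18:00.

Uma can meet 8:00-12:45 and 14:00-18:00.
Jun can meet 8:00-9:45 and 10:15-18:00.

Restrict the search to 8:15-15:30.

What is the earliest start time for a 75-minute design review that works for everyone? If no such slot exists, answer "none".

Uma ∩ Jun: 08:00–09:45, 10:15–12:45, 14:00–18:00.
Restricted to 08:15–15:30: 08:15–09:45, 10:15–12:45, 14:00–15:30.
Windows ≥ 75 min: 08:15–09:45, 10:15–12:45, 14:00–15:30.
Earliest such window starts at 08:15.

08:15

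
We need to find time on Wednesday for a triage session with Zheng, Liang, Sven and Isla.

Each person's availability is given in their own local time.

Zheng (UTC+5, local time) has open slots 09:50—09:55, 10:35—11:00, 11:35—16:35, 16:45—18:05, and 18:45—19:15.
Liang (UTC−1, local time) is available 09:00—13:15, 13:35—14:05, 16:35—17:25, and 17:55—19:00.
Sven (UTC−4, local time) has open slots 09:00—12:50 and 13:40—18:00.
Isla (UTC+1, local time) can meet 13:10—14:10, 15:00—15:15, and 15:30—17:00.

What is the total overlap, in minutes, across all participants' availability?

20 minutes

Zheng → UTC: 04:50–04:55, 05:35–06:00, 06:35–11:35, 11:45–13:05, 13:45–14:15.
Liang → UTC: 10:00–14:15, 14:35–15:05, 17:35–18:25, 18:55–20:00.
Sven → UTC: 13:00–16:50, 17:40–22:00.
Isla → UTC: 12:10–13:10, 14:00–14:15, 14:30–16:00.
Zheng ∩ Liang: 10:00–11:35, 11:45–13:05, 13:45–14:15.
Zheng ∩ Liang ∩ Sven: 13:00–13:05, 13:45–14:15.
Zheng ∩ Liang ∩ Sven ∩ Isla: 13:00–13:05, 14:00–14:15.
Total common minutes: 5 + 15 = 20.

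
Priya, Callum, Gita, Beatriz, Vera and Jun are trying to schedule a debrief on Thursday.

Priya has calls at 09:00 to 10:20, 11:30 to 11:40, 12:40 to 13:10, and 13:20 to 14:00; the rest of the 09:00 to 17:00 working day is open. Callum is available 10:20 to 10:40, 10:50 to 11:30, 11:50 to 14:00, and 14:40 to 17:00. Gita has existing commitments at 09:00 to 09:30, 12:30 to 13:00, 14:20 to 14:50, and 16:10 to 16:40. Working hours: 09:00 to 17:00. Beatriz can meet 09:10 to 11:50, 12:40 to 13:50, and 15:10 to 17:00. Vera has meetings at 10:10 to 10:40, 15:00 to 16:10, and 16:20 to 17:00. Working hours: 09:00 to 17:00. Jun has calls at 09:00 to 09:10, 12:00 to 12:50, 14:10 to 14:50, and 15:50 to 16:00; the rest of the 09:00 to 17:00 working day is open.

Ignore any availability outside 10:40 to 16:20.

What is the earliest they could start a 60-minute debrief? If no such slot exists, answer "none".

Priya free within 09:00–17:00: 10:20–11:30, 11:40–12:40, 13:10–13:20, 14:00–17:00.
Gita free within 09:00–17:00: 09:30–12:30, 13:00–14:20, 14:50–16:10, 16:40–17:00.
Vera free within 09:00–17:00: 09:00–10:10, 10:40–15:00, 16:10–16:20.
Jun free within 09:00–17:00: 09:10–12:00, 12:50–14:10, 14:50–15:50, 16:00–17:00.
Priya ∩ Callum: 10:20–10:40, 10:50–11:30, 11:50–12:40, 13:10–13:20, 14:40–17:00.
Priya ∩ Callum ∩ Gita: 10:20–10:40, 10:50–11:30, 11:50–12:30, 13:10–13:20, 14:50–16:10, 16:40–17:00.
Priya ∩ Callum ∩ Gita ∩ Beatriz: 10:20–10:40, 10:50–11:30, 13:10–13:20, 15:10–16:10, 16:40–17:00.
Priya ∩ Callum ∩ Gita ∩ Beatriz ∩ Vera: 10:50–11:30, 13:10–13:20.
Priya ∩ Callum ∩ Gita ∩ Beatriz ∩ Vera ∩ Jun: 10:50–11:30, 13:10–13:20.
Restricted to 10:40–16:20: 10:50–11:30, 13:10–13:20.
Windows ≥ 60 min: (none).

none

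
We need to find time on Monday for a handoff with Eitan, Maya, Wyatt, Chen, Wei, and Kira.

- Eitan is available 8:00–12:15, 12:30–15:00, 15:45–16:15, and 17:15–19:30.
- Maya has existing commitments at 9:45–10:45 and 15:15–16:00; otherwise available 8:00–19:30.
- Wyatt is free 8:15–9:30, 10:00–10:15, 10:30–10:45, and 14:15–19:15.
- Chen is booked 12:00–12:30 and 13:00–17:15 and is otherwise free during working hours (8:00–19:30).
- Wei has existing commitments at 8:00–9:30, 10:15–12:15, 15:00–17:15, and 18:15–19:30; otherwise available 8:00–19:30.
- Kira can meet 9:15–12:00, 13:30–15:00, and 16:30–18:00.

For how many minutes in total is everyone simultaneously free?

45 minutes

Maya free within 08:00–19:30: 08:00–09:45, 10:45–15:15, 16:00–19:30.
Chen free within 08:00–19:30: 08:00–12:00, 12:30–13:00, 17:15–19:30.
Wei free within 08:00–19:30: 09:30–10:15, 12:15–15:00, 17:15–18:15.
Eitan ∩ Maya: 08:00–09:45, 10:45–12:15, 12:30–15:00, 16:00–16:15, 17:15–19:30.
Eitan ∩ Maya ∩ Wyatt: 08:15–09:30, 14:15–15:00, 16:00–16:15, 17:15–19:15.
Eitan ∩ Maya ∩ Wyatt ∩ Chen: 08:15–09:30, 17:15–19:15.
Eitan ∩ Maya ∩ Wyatt ∩ Chen ∩ Wei: 17:15–18:15.
Eitan ∩ Maya ∩ Wyatt ∩ Chen ∩ Wei ∩ Kira: 17:15–18:00.
Total common minutes: 45.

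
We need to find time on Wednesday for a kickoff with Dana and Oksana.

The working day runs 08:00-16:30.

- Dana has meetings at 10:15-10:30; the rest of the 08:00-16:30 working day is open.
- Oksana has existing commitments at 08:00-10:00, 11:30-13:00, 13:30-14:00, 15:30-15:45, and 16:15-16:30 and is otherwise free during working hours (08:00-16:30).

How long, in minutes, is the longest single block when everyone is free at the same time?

Dana free within 08:00–16:30: 08:00–10:15, 10:30–16:30.
Oksana free within 08:00–16:30: 10:00–11:30, 13:00–13:30, 14:00–15:30, 15:45–16:15.
Dana ∩ Oksana: 10:00–10:15, 10:30–11:30, 13:00–13:30, 14:00–15:30, 15:45–16:15.
Common window lengths: 15, 60, 30, 90, 30 min; longest is 90.

90 minutes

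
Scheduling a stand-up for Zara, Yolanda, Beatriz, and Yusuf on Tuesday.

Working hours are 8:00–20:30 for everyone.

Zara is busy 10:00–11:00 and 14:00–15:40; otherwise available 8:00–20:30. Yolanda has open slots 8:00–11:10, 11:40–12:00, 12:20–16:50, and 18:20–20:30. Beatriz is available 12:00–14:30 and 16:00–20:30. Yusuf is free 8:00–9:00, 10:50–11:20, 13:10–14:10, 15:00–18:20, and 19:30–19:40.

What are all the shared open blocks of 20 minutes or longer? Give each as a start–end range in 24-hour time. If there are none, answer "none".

13:10–14:00, 16:00–16:50

Zara free within 08:00–20:30: 08:00–10:00, 11:00–14:00, 15:40–20:30.
Zara ∩ Yolanda: 08:00–10:00, 11:00–11:10, 11:40–12:00, 12:20–14:00, 15:40–16:50, 18:20–20:30.
Zara ∩ Yolanda ∩ Beatriz: 12:20–14:00, 16:00–16:50, 18:20–20:30.
Zara ∩ Yolanda ∩ Beatriz ∩ Yusuf: 13:10–14:00, 16:00–16:50, 19:30–19:40.
Windows ≥ 20 min: 13:10–14:00, 16:00–16:50.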